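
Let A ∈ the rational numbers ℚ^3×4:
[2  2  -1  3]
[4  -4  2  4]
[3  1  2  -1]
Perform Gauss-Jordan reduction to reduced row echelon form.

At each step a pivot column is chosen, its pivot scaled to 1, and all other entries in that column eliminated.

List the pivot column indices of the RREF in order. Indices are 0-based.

[1] R0 /= 2  ⇒  (1, 1, -1/2, 3/2)
     R1 -= 4·R0  ⇒  (0, -8, 4, -2)
     R2 -= 3·R0  ⇒  (0, -2, 7/2, -11/2)
[2] R1 /= -8  ⇒  (0, 1, -1/2, 1/4)
     R0 -= 1·R1  ⇒  (1, 0, 0, 5/4)
     R2 -= -2·R1  ⇒  (0, 0, 5/2, -5)
[3] R2 /= 5/2  ⇒  (0, 0, 1, -2)
     R1 -= -1/2·R2  ⇒  (0, 1, 0, -3/4)

pivot columns: 0, 1, 2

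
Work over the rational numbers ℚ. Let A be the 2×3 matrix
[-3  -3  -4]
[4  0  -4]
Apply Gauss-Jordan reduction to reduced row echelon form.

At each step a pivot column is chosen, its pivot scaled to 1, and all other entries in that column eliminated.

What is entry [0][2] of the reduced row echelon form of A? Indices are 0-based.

pivot(0,0)=-3: scale R0 → (1, 1, 4/3)
  clear (1,0): R1 −= (4)R0 → (0, -4, -28/3)
pivot(1,1)=-4: scale R1 → (0, 1, 7/3)
  clear (0,1): R0 −= (1)R1 → (1, 0, -1)

M[0][2] = -1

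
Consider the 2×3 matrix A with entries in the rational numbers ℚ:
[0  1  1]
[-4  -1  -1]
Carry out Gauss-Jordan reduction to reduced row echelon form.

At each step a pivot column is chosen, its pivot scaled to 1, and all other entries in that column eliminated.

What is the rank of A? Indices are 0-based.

rank = 2

pivot(0,0): swap R0↔R1
pivot(0,0)=-4: scale R0 → (1, 1/4, 1/4)
pivot(1,1)=1: scale R1 → (0, 1, 1)
  clear (0,1): R0 −= (1/4)R1 → (1, 0, 0)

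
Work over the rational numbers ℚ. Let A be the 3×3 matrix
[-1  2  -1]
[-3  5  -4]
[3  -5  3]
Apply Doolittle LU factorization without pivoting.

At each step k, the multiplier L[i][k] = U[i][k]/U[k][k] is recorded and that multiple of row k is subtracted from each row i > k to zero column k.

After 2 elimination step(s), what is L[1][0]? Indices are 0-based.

L[1][0] = 3

k=0: U[0][0]=-1
  eliminate (1,0): mult=3, new row 1: (0, -1, -1); set L[1][0]=3
  eliminate (2,0): mult=-3, new row 2: (0, 1, 0); set L[2][0]=-3
k=1: U[1][1]=-1
  eliminate (2,1): mult=-1, new row 2: (0, 0, -1); set L[2][1]=-1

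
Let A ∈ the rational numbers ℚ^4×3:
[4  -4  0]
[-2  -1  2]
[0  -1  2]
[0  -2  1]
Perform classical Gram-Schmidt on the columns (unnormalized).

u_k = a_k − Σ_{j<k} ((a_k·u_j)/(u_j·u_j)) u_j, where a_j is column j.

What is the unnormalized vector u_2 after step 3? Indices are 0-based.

u_2 = (-4/61, -8/61, 78/61, -27/61)

Step 1: u_0 = a_0 = (4, -2, 0, 0).
Step 2: u_1 = a_1 − (-7/10)·u_0 = (-6/5, -12/5, -1, -2).
Step 3: u_2 = a_2 − (-1/5)·u_0 − (-44/61)·u_1 = (-4/61, -8/61, 78/61, -27/61).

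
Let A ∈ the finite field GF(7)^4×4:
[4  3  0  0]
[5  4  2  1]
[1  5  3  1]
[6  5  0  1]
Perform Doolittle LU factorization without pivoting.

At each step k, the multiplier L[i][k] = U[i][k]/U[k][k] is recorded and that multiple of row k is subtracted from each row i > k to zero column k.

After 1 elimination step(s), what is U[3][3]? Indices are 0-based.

k=0: U[0][0]=4
  eliminate (1,0): mult=3, new row 1: (0, 2, 2, 1); set L[1][0]=3
  eliminate (2,0): mult=2, new row 2: (0, 6, 3, 1); set L[2][0]=2
  eliminate (3,0): mult=5, new row 3: (0, 4, 0, 1); set L[3][0]=5

U[3][3] = 1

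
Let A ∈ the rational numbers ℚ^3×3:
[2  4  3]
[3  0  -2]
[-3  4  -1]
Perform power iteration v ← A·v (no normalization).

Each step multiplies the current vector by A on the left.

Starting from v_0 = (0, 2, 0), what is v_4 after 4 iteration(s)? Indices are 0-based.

v_0 = (0, 2, 0).
v_1 = A·v_0 = (8, 0, 8).
v_2 = A·v_1 = (40, 8, -32).
v_3 = A·v_2 = (16, 184, -56).
v_4 = A·v_3 = (600, 160, 744).

v_4 = (600, 160, 744)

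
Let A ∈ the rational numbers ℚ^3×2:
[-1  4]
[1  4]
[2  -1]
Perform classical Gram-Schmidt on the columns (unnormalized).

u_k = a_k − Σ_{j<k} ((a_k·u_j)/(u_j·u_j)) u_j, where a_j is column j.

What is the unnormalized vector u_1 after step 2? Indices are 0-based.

Step 1: u_0 = a_0 = (-1, 1, 2).
Step 2: u_1 = a_1 − (-1/3)·u_0 = (11/3, 13/3, -1/3).

u_1 = (11/3, 13/3, -1/3)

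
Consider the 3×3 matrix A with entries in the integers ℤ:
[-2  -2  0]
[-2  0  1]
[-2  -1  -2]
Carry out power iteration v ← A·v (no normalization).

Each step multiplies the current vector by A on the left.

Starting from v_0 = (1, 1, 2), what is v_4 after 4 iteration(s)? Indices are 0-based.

v_0 = (1, 1, 2).
v_1 = A·v_0 = (-4, 0, -7).
v_2 = A·v_1 = (8, 1, 22).
v_3 = A·v_2 = (-18, 6, -61).
v_4 = A·v_3 = (24, -25, 152).

v_4 = (24, -25, 152)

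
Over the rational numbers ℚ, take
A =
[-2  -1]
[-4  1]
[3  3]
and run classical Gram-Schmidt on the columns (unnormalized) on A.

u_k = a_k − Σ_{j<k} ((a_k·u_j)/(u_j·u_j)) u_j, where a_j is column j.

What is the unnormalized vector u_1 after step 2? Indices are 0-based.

Step 1: u_0 = a_0 = (-2, -4, 3).
Step 2: u_1 = a_1 − (7/29)·u_0 = (-15/29, 57/29, 66/29).

u_1 = (-15/29, 57/29, 66/29)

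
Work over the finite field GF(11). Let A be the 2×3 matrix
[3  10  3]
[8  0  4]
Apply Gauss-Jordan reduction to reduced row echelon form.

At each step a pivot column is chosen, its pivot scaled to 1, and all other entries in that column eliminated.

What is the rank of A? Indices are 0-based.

rank = 2

pivot(0,0)=3: scale R0 → (1, 7, 1)
  clear (1,0): R1 −= (8)R0 → (0, 10, 7)
pivot(1,1)=10: scale R1 → (0, 1, 4)
  clear (0,1): R0 −= (7)R1 → (1, 0, 6)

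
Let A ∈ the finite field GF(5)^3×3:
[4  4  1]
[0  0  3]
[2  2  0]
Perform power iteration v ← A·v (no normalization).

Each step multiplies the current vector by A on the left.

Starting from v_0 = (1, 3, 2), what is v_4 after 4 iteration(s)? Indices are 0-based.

v_0 = (1, 3, 2).
v_1 = A·v_0 = (3, 1, 3).
v_2 = A·v_1 = (4, 4, 3).
v_3 = A·v_2 = (0, 4, 1).
v_4 = A·v_3 = (2, 3, 3).

v_4 = (2, 3, 3)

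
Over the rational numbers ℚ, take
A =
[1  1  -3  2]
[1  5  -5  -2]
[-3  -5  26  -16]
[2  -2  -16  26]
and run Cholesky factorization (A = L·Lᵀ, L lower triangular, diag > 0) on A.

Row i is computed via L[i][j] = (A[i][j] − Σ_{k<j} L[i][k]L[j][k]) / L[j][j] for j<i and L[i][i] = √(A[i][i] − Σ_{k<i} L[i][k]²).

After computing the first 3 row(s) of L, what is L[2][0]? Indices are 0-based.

Step 1: L[0][0] = √(1) = 1.
  L[1][0] = (1) / L[0][0] = 1.
Step 2: L[1][1] = √(4) = 2.
  L[2][0] = (-3) / L[0][0] = -3.
  L[2][1] = (-2) / L[1][1] = -1.
Step 3: L[2][2] = √(16) = 4.

L[2][0] = -3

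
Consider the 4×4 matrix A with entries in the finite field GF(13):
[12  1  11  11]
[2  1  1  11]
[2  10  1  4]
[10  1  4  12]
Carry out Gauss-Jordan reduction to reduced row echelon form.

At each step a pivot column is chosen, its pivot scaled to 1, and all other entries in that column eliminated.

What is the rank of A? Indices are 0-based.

rank = 4

[1] R0 /= 12  ⇒  (1, 12, 2, 2)
     R1 -= 2·R0  ⇒  (0, 3, 10, 7)
     R2 -= 2·R0  ⇒  (0, 12, 10, 0)
     R3 -= 10·R0  ⇒  (0, 11, 10, 5)
[2] R1 /= 3  ⇒  (0, 1, 12, 11)
     R0 -= 12·R1  ⇒  (1, 0, 1, 0)
     R2 -= 12·R1  ⇒  (0, 0, 9, 11)
     R3 -= 11·R1  ⇒  (0, 0, 8, 1)
[3] R2 /= 9  ⇒  (0, 0, 1, 7)
     R0 -= 1·R2  ⇒  (1, 0, 0, 6)
     R1 -= 12·R2  ⇒  (0, 1, 0, 5)
     R3 -= 8·R2  ⇒  (0, 0, 0, 10)
[4] R3 /= 10  ⇒  (0, 0, 0, 1)
     R0 -= 6·R3  ⇒  (1, 0, 0, 0)
     R1 -= 5·R3  ⇒  (0, 1, 0, 0)
     R2 -= 7·R3  ⇒  (0, 0, 1, 0)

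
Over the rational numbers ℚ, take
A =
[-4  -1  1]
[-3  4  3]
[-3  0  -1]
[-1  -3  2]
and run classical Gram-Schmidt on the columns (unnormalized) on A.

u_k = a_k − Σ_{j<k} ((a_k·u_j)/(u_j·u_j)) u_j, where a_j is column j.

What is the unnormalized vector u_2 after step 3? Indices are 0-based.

Step 1: u_0 = a_0 = (-4, -3, -3, -1).
Step 2: u_1 = a_1 − (-1/7)·u_0 = (-11/7, 25/7, -3/7, -22/7).
Step 3: u_2 = a_2 − (-12/35)·u_0 − (23/177)·u_1 = (-148/885, 1334/885, -582/295, 1828/885).

u_2 = (-148/885, 1334/885, -582/295, 1828/885)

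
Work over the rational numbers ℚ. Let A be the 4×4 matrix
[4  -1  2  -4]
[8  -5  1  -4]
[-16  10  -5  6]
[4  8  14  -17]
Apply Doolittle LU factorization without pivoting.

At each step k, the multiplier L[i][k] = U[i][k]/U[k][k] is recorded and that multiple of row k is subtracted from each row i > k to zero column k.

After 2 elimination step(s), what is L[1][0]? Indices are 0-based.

Step 1: pivot at (0,0) is 4.
  row1 ← row1 − (2)·row0  ⇒  L[1][0]=2, U row1=(0, -3, -3, 4)
  row2 ← row2 − (-4)·row0  ⇒  L[2][0]=-4, U row2=(0, 6, 3, -10)
  row3 ← row3 − (1)·row0  ⇒  L[3][0]=1, U row3=(0, 9, 12, -13)
Step 2: pivot at (1,1) is -3.
  row2 ← row2 − (-2)·row1  ⇒  L[2][1]=-2, U row2=(0, 0, -3, -2)
  row3 ← row3 − (-3)·row1  ⇒  L[3][1]=-3, U row3=(0, 0, 3, -1)

L[1][0] = 2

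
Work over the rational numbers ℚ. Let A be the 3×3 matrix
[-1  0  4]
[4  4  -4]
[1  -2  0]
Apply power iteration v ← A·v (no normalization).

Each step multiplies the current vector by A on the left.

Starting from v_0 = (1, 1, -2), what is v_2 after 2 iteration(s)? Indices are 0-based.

v_2 = (5, 32, -41)

v_0 = (1, 1, -2).
v_1 = A·v_0 = (-9, 16, -1).
v_2 = A·v_1 = (5, 32, -41).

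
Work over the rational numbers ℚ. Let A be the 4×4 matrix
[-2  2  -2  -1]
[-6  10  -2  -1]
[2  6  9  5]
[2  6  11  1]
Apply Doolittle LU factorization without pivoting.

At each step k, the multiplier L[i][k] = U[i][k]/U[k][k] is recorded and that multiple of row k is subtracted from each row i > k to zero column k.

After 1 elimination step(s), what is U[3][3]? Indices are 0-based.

Step 1: pivot at (0,0) is -2.
  row1 ← row1 − (3)·row0  ⇒  L[1][0]=3, U row1=(0, 4, 4, 2)
  row2 ← row2 − (-1)·row0  ⇒  L[2][0]=-1, U row2=(0, 8, 7, 4)
  row3 ← row3 − (-1)·row0  ⇒  L[3][0]=-1, U row3=(0, 8, 9, 0)

U[3][3] = 0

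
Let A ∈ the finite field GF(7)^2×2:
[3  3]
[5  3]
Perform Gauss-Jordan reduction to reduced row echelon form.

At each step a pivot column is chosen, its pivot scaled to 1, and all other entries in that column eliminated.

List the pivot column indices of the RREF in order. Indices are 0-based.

pivot columns: 0, 1

[1] R0 /= 3  ⇒  (1, 1)
     R1 -= 5·R0  ⇒  (0, 5)
[2] R1 /= 5  ⇒  (0, 1)
     R0 -= 1·R1  ⇒  (1, 0)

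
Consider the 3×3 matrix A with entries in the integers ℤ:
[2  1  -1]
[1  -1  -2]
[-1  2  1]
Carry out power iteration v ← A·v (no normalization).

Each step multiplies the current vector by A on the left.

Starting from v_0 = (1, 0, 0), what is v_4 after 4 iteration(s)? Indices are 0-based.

v_4 = (38, 13, -7)

v_0 = (1, 0, 0).
v_1 = A·v_0 = (2, 1, -1).
v_2 = A·v_1 = (6, 3, -1).
v_3 = A·v_2 = (16, 5, -1).
v_4 = A·v_3 = (38, 13, -7).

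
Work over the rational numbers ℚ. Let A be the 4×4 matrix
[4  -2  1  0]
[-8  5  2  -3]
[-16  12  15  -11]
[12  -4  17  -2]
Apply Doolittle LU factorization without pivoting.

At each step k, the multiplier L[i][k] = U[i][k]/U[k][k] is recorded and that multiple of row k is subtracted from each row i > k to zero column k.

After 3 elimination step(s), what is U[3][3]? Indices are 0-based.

k=0: U[0][0]=4
  eliminate (1,0): mult=-2, new row 1: (0, 1, 4, -3); set L[1][0]=-2
  eliminate (2,0): mult=-4, new row 2: (0, 4, 19, -11); set L[2][0]=-4
  eliminate (3,0): mult=3, new row 3: (0, 2, 14, -2); set L[3][0]=3
k=1: U[1][1]=1
  eliminate (2,1): mult=4, new row 2: (0, 0, 3, 1); set L[2][1]=4
  eliminate (3,1): mult=2, new row 3: (0, 0, 6, 4); set L[3][1]=2
k=2: U[2][2]=3
  eliminate (3,2): mult=2, new row 3: (0, 0, 0, 2); set L[3][2]=2

U[3][3] = 2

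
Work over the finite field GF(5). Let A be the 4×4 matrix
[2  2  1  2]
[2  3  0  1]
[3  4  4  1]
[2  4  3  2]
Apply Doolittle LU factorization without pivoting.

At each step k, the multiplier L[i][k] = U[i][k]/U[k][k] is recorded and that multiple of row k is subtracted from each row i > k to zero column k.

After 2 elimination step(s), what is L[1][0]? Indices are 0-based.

L[1][0] = 1

k=0: U[0][0]=2
  eliminate (1,0): mult=1, new row 1: (0, 1, 4, 4); set L[1][0]=1
  eliminate (2,0): mult=4, new row 2: (0, 1, 0, 3); set L[2][0]=4
  eliminate (3,0): mult=1, new row 3: (0, 2, 2, 0); set L[3][0]=1
k=1: U[1][1]=1
  eliminate (2,1): mult=1, new row 2: (0, 0, 1, 4); set L[2][1]=1
  eliminate (3,1): mult=2, new row 3: (0, 0, 4, 2); set L[3][1]=2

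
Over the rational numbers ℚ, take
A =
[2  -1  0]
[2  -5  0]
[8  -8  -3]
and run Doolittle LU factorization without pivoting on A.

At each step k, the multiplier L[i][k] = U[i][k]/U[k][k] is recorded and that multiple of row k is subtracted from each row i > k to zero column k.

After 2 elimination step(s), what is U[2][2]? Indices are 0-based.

U[2][2] = -3

k=0: U[0][0]=2
  eliminate (1,0): mult=1, new row 1: (0, -4, 0); set L[1][0]=1
  eliminate (2,0): mult=4, new row 2: (0, -4, -3); set L[2][0]=4
k=1: U[1][1]=-4
  eliminate (2,1): mult=1, new row 2: (0, 0, -3); set L[2][1]=1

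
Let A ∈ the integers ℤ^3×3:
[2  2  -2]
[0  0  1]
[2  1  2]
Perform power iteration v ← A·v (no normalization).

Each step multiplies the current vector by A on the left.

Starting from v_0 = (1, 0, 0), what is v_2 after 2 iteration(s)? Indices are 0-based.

v_0 = (1, 0, 0).
v_1 = A·v_0 = (2, 0, 2).
v_2 = A·v_1 = (0, 2, 8).

v_2 = (0, 2, 8)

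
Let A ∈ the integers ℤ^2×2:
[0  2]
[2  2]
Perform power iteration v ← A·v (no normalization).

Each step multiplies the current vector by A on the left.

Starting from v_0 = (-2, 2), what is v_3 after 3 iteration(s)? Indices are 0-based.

v_3 = (16, 16)

v_0 = (-2, 2).
v_1 = A·v_0 = (4, 0).
v_2 = A·v_1 = (0, 8).
v_3 = A·v_2 = (16, 16).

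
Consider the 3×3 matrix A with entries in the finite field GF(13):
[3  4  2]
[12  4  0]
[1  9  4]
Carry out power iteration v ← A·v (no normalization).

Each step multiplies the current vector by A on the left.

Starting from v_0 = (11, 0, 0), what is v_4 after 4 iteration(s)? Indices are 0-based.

v_4 = (4, 11, 7)

v_0 = (11, 0, 0).
v_1 = A·v_0 = (7, 2, 11).
v_2 = A·v_1 = (12, 1, 4).
v_3 = A·v_2 = (9, 5, 11).
v_4 = A·v_3 = (4, 11, 7).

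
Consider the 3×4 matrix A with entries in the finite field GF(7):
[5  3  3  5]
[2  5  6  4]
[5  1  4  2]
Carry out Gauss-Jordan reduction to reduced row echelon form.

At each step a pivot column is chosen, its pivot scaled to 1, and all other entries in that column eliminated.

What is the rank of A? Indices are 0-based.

step 1: normalize row 0 (÷5) = (1, 2, 2, 1)
  row 1: subtract 2×row0 = (0, 1, 2, 2)
  row 2: subtract 5×row0 = (0, 5, 1, 4)
step 2: normalize row 1 (÷1) = (0, 1, 2, 2)
  row 0: subtract 2×row1 = (1, 0, 5, 4)
  row 2: subtract 5×row1 = (0, 0, 5, 1)
step 3: normalize row 2 (÷5) = (0, 0, 1, 3)
  row 0: subtract 5×row2 = (1, 0, 0, 3)
  row 1: subtract 2×row2 = (0, 1, 0, 3)

rank = 3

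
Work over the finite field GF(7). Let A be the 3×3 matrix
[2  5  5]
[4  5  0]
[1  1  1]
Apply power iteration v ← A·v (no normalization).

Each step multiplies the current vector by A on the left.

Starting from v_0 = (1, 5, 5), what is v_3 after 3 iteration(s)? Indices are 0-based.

v_3 = (5, 6, 0)

v_0 = (1, 5, 5).
v_1 = A·v_0 = (3, 1, 4).
v_2 = A·v_1 = (3, 3, 1).
v_3 = A·v_2 = (5, 6, 0).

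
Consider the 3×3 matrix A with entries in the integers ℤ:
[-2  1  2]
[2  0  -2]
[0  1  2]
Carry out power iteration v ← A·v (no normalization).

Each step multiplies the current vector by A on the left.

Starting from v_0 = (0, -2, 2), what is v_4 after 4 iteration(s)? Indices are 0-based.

v_4 = (-24, 16, -8)

v_0 = (0, -2, 2).
v_1 = A·v_0 = (2, -4, 2).
v_2 = A·v_1 = (-4, 0, 0).
v_3 = A·v_2 = (8, -8, 0).
v_4 = A·v_3 = (-24, 16, -8).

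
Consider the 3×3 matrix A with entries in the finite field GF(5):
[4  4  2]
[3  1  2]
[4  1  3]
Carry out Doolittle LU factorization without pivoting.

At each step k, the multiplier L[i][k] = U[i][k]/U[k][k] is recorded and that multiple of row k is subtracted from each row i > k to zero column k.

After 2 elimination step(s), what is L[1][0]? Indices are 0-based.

L[1][0] = 2

Step 1: pivot at (0,0) is 4.
  row1 ← row1 − (2)·row0  ⇒  L[1][0]=2, U row1=(0, 3, 3)
  row2 ← row2 − (1)·row0  ⇒  L[2][0]=1, U row2=(0, 2, 1)
Step 2: pivot at (1,1) is 3.
  row2 ← row2 − (4)·row1  ⇒  L[2][1]=4, U row2=(0, 0, 4)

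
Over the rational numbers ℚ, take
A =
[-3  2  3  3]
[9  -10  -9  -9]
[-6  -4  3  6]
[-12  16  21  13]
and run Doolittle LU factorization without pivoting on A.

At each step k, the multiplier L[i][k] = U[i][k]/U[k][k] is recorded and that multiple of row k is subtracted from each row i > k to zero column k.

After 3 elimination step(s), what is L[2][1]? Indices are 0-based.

k=0: U[0][0]=-3
  eliminate (1,0): mult=-3, new row 1: (0, -4, 0, 0); set L[1][0]=-3
  eliminate (2,0): mult=2, new row 2: (0, -8, -3, 0); set L[2][0]=2
  eliminate (3,0): mult=4, new row 3: (0, 8, 9, 1); set L[3][0]=4
k=1: U[1][1]=-4
  eliminate (2,1): mult=2, new row 2: (0, 0, -3, 0); set L[2][1]=2
  eliminate (3,1): mult=-2, new row 3: (0, 0, 9, 1); set L[3][1]=-2
k=2: U[2][2]=-3
  eliminate (3,2): mult=-3, new row 3: (0, 0, 0, 1); set L[3][2]=-3

L[2][1] = 2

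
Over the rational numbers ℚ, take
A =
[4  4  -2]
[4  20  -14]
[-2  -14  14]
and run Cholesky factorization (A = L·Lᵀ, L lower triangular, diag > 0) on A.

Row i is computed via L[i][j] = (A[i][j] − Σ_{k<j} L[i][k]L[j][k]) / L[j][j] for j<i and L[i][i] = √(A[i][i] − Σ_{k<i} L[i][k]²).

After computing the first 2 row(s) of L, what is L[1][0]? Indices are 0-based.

Step 1: L[0][0] = √(4) = 2.
  L[1][0] = (4) / L[0][0] = 2.
Step 2: L[1][1] = √(16) = 4.

L[1][0] = 2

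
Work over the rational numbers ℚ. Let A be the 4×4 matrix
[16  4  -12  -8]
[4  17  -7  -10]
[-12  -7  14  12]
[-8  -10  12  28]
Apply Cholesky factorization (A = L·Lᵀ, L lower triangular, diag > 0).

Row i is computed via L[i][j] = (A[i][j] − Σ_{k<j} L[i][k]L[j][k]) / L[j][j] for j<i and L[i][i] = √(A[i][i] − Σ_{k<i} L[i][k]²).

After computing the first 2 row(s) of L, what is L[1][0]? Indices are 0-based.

Step 1: L[0][0] = √(16) = 4.
  L[1][0] = (4) / L[0][0] = 1.
Step 2: L[1][1] = √(16) = 4.

L[1][0] = 1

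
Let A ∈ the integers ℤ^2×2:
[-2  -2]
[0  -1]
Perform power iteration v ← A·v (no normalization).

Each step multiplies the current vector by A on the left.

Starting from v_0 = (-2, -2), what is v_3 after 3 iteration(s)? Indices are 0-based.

v_3 = (44, 2)

v_0 = (-2, -2).
v_1 = A·v_0 = (8, 2).
v_2 = A·v_1 = (-20, -2).
v_3 = A·v_2 = (44, 2).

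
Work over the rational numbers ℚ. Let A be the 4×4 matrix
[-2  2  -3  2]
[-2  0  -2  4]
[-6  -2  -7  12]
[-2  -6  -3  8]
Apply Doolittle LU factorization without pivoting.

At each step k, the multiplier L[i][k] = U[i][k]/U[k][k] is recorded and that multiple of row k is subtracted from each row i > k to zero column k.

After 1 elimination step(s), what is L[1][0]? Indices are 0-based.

Step 1: pivot at (0,0) is -2.
  row1 ← row1 − (1)·row0  ⇒  L[1][0]=1, U row1=(0, -2, 1, 2)
  row2 ← row2 − (3)·row0  ⇒  L[2][0]=3, U row2=(0, -8, 2, 6)
  row3 ← row3 − (1)·row0  ⇒  L[3][0]=1, U row3=(0, -8, 0, 6)

L[1][0] = 1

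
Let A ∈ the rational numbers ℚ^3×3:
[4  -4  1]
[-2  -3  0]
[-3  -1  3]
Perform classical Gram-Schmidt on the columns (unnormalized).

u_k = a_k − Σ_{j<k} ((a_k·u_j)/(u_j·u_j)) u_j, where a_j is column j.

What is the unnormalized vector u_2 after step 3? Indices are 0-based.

u_2 = (469/705, -1072/705, 268/141)

Step 1: u_0 = a_0 = (4, -2, -3).
Step 2: u_1 = a_1 − (-7/29)·u_0 = (-88/29, -101/29, -50/29).
Step 3: u_2 = a_2 − (-5/29)·u_0 − (-238/705)·u_1 = (469/705, -1072/705, 268/141).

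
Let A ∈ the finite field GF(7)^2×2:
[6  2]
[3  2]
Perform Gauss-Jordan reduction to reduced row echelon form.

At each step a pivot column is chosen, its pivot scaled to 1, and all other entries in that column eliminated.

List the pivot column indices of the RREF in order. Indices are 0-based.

pivot columns: 0, 1

step 1: normalize row 0 (÷6) = (1, 5)
  row 1: subtract 3×row0 = (0, 1)
step 2: normalize row 1 (÷1) = (0, 1)
  row 0: subtract 5×row1 = (1, 0)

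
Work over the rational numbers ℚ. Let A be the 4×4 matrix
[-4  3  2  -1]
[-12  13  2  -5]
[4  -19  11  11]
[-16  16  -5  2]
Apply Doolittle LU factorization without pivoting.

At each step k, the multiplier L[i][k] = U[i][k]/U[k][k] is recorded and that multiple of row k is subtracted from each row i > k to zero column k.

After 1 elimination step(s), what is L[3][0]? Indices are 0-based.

L[3][0] = 4

[col 0] pivot -4
  R1 -= 3*R0 → (0, 4, -4, -2)  (L[1][0] := 3)
  R2 -= -1*R0 → (0, -16, 13, 10)  (L[2][0] := -1)
  R3 -= 4*R0 → (0, 4, -13, 6)  (L[3][0] := 4)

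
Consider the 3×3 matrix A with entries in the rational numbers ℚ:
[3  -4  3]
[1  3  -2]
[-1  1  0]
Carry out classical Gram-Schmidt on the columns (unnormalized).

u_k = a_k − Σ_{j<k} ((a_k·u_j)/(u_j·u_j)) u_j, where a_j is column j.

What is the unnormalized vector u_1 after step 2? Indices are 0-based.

Step 1: u_0 = a_0 = (3, 1, -1).
Step 2: u_1 = a_1 − (-10/11)·u_0 = (-14/11, 43/11, 1/11).

u_1 = (-14/11, 43/11, 1/11)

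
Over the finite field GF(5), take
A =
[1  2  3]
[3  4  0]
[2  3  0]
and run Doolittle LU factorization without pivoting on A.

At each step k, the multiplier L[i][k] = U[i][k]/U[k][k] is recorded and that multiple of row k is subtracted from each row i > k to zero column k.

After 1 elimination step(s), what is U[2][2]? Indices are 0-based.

U[2][2] = 4

k=0: U[0][0]=1
  eliminate (1,0): mult=3, new row 1: (0, 3, 1); set L[1][0]=3
  eliminate (2,0): mult=2, new row 2: (0, 4, 4); set L[2][0]=2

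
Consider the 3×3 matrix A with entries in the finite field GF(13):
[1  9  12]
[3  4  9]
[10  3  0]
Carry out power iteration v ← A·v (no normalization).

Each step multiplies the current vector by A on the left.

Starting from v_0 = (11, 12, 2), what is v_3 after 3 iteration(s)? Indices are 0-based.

v_0 = (11, 12, 2).
v_1 = A·v_0 = (0, 8, 3).
v_2 = A·v_1 = (4, 7, 11).
v_3 = A·v_2 = (4, 9, 9).

v_3 = (4, 9, 9)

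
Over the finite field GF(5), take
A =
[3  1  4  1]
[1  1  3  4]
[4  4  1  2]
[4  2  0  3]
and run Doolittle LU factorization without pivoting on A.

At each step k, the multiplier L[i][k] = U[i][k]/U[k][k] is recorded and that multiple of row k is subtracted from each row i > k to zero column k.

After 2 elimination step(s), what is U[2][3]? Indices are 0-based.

U[2][3] = 1

k=0: U[0][0]=3
  eliminate (1,0): mult=2, new row 1: (0, 4, 0, 2); set L[1][0]=2
  eliminate (2,0): mult=3, new row 2: (0, 1, 4, 4); set L[2][0]=3
  eliminate (3,0): mult=3, new row 3: (0, 4, 3, 0); set L[3][0]=3
k=1: U[1][1]=4
  eliminate (2,1): mult=4, new row 2: (0, 0, 4, 1); set L[2][1]=4
  eliminate (3,1): mult=1, new row 3: (0, 0, 3, 3); set L[3][1]=1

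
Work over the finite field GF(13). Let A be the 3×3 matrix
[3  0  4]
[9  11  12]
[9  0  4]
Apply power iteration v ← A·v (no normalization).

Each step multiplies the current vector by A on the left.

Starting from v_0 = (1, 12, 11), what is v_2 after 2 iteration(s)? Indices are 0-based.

v_0 = (1, 12, 11).
v_1 = A·v_0 = (8, 0, 1).
v_2 = A·v_1 = (2, 6, 11).

v_2 = (2, 6, 11)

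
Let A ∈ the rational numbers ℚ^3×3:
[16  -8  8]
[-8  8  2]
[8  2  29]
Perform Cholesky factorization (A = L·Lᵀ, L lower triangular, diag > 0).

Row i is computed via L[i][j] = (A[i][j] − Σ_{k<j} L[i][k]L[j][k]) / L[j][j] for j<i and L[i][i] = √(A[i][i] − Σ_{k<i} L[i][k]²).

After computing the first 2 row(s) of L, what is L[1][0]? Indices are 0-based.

Step 1: L[0][0] = √(16) = 4.
  L[1][0] = (-8) / L[0][0] = -2.
Step 2: L[1][1] = √(4) = 2.

L[1][0] = -2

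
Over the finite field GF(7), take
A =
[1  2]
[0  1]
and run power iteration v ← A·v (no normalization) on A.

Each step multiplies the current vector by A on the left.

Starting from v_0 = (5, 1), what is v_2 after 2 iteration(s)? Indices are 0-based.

v_0 = (5, 1).
v_1 = A·v_0 = (0, 1).
v_2 = A·v_1 = (2, 1).

v_2 = (2, 1)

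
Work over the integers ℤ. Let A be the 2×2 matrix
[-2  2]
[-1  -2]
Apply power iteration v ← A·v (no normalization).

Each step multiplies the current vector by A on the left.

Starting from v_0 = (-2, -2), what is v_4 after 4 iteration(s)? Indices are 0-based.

v_4 = (120, 24)

v_0 = (-2, -2).
v_1 = A·v_0 = (0, 6).
v_2 = A·v_1 = (12, -12).
v_3 = A·v_2 = (-48, 12).
v_4 = A·v_3 = (120, 24).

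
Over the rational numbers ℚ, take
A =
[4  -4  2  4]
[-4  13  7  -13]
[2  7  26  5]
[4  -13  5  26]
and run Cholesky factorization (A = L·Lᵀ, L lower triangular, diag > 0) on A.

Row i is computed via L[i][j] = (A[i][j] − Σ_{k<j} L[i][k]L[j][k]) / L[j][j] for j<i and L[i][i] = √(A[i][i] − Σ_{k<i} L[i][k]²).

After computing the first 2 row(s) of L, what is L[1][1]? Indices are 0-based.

L[1][1] = 3

Step 1: L[0][0] = √(4) = 2.
  L[1][0] = (-4) / L[0][0] = -2.
Step 2: L[1][1] = √(9) = 3.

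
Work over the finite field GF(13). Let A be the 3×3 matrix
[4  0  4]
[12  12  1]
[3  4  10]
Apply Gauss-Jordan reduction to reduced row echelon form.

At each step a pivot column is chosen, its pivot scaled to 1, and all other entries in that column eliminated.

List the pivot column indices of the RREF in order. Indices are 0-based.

pivot(0,0)=4: scale R0 → (1, 0, 1)
  clear (1,0): R1 −= (12)R0 → (0, 12, 2)
  clear (2,0): R2 −= (3)R0 → (0, 4, 7)
pivot(1,1)=12: scale R1 → (0, 1, 11)
  clear (2,1): R2 −= (4)R1 → (0, 0, 2)
pivot(2,2)=2: scale R2 → (0, 0, 1)
  clear (0,2): R0 −= (1)R2 → (1, 0, 0)
  clear (1,2): R1 −= (11)R2 → (0, 1, 0)

pivot columns: 0, 1, 2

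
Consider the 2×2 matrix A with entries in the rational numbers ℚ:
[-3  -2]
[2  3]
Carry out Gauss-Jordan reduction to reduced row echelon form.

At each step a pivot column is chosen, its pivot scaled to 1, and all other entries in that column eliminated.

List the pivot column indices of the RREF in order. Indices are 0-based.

step 1: normalize row 0 (÷-3) = (1, 2/3)
  row 1: subtract 2×row0 = (0, 5/3)
step 2: normalize row 1 (÷5/3) = (0, 1)
  row 0: subtract 2/3×row1 = (1, 0)

pivot columns: 0, 1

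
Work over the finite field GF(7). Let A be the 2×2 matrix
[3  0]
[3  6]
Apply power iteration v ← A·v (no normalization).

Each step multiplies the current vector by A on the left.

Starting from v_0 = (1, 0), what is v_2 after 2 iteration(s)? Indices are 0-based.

v_0 = (1, 0).
v_1 = A·v_0 = (3, 3).
v_2 = A·v_1 = (2, 6).

v_2 = (2, 6)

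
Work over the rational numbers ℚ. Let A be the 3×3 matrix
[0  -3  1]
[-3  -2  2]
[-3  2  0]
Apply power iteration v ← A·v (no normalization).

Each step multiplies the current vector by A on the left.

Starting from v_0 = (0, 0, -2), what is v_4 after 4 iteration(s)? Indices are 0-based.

v_0 = (0, 0, -2).
v_1 = A·v_0 = (-2, -4, 0).
v_2 = A·v_1 = (12, 14, -2).
v_3 = A·v_2 = (-44, -68, -8).
v_4 = A·v_3 = (196, 252, -4).

v_4 = (196, 252, -4)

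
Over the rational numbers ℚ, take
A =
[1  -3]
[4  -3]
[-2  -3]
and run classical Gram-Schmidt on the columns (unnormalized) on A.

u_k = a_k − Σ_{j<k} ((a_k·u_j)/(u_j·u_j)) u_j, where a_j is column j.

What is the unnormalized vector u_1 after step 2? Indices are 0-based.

Step 1: u_0 = a_0 = (1, 4, -2).
Step 2: u_1 = a_1 − (-3/7)·u_0 = (-18/7, -9/7, -27/7).

u_1 = (-18/7, -9/7, -27/7)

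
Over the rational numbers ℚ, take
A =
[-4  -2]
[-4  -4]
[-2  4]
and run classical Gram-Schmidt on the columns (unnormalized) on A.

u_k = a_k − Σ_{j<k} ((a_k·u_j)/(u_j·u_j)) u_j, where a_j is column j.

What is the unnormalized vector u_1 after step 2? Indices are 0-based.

Step 1: u_0 = a_0 = (-4, -4, -2).
Step 2: u_1 = a_1 − (4/9)·u_0 = (-2/9, -20/9, 44/9).

u_1 = (-2/9, -20/9, 44/9)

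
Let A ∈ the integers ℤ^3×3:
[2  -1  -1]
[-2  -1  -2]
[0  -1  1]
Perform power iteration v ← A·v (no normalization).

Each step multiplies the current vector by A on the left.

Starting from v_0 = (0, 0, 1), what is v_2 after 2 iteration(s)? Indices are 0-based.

v_0 = (0, 0, 1).
v_1 = A·v_0 = (-1, -2, 1).
v_2 = A·v_1 = (-1, 2, 3).

v_2 = (-1, 2, 3)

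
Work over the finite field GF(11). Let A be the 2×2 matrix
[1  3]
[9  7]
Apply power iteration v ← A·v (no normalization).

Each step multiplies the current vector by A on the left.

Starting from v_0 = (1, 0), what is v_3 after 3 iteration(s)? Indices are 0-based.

v_3 = (2, 8)

v_0 = (1, 0).
v_1 = A·v_0 = (1, 9).
v_2 = A·v_1 = (6, 6).
v_3 = A·v_2 = (2, 8).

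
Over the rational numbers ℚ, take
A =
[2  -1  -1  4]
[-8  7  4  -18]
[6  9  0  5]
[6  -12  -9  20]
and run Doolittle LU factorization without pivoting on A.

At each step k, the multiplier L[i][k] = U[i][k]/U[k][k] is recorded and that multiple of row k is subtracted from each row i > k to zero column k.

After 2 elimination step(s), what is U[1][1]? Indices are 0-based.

U[1][1] = 3

Step 1: pivot at (0,0) is 2.
  row1 ← row1 − (-4)·row0  ⇒  L[1][0]=-4, U row1=(0, 3, 0, -2)
  row2 ← row2 − (3)·row0  ⇒  L[2][0]=3, U row2=(0, 12, 3, -7)
  row3 ← row3 − (3)·row0  ⇒  L[3][0]=3, U row3=(0, -9, -6, 8)
Step 2: pivot at (1,1) is 3.
  row2 ← row2 − (4)·row1  ⇒  L[2][1]=4, U row2=(0, 0, 3, 1)
  row3 ← row3 − (-3)·row1  ⇒  L[3][1]=-3, U row3=(0, 0, -6, 2)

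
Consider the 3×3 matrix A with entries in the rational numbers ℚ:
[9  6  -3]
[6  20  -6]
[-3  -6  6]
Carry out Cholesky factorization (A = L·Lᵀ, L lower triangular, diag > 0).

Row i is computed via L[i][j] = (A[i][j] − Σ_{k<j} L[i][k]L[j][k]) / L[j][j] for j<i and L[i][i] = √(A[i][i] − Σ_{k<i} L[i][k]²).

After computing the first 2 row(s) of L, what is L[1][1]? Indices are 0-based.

Step 1: L[0][0] = √(9) = 3.
  L[1][0] = (6) / L[0][0] = 2.
Step 2: L[1][1] = √(16) = 4.

L[1][1] = 4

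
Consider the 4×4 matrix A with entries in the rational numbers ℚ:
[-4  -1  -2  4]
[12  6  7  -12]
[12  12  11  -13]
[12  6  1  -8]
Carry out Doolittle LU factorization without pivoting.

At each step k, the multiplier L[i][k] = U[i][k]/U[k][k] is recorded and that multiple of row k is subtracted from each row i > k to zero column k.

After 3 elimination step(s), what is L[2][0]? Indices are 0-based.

L[2][0] = -3

[col 0] pivot -4
  R1 -= -3*R0 → (0, 3, 1, 0)  (L[1][0] := -3)
  R2 -= -3*R0 → (0, 9, 5, -1)  (L[2][0] := -3)
  R3 -= -3*R0 → (0, 3, -5, 4)  (L[3][0] := -3)
[col 1] pivot 3
  R2 -= 3*R1 → (0, 0, 2, -1)  (L[2][1] := 3)
  R3 -= 1*R1 → (0, 0, -6, 4)  (L[3][1] := 1)
[col 2] pivot 2
  R3 -= -3*R2 → (0, 0, 0, 1)  (L[3][2] := -3)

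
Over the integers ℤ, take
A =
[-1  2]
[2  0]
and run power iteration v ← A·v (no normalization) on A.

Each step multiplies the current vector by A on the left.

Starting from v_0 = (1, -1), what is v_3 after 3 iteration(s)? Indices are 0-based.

v_3 = (-19, 14)

v_0 = (1, -1).
v_1 = A·v_0 = (-3, 2).
v_2 = A·v_1 = (7, -6).
v_3 = A·v_2 = (-19, 14).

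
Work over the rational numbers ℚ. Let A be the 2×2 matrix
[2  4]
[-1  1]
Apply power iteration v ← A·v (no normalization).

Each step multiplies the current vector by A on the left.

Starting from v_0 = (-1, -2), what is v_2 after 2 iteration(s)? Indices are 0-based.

v_0 = (-1, -2).
v_1 = A·v_0 = (-10, -1).
v_2 = A·v_1 = (-24, 9).

v_2 = (-24, 9)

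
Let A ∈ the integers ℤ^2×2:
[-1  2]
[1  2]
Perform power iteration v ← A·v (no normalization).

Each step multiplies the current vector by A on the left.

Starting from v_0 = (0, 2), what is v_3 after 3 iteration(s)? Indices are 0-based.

v_3 = (20, 28)

v_0 = (0, 2).
v_1 = A·v_0 = (4, 4).
v_2 = A·v_1 = (4, 12).
v_3 = A·v_2 = (20, 28).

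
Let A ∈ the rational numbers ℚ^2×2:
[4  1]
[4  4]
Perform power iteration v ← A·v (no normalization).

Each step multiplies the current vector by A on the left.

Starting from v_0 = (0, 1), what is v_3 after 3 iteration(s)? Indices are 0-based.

v_3 = (52, 112)

v_0 = (0, 1).
v_1 = A·v_0 = (1, 4).
v_2 = A·v_1 = (8, 20).
v_3 = A·v_2 = (52, 112).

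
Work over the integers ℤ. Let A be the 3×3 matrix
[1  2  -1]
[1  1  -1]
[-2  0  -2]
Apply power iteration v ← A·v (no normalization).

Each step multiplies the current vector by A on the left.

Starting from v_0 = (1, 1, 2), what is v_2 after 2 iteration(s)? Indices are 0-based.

v_0 = (1, 1, 2).
v_1 = A·v_0 = (1, 0, -6).
v_2 = A·v_1 = (7, 7, 10).

v_2 = (7, 7, 10)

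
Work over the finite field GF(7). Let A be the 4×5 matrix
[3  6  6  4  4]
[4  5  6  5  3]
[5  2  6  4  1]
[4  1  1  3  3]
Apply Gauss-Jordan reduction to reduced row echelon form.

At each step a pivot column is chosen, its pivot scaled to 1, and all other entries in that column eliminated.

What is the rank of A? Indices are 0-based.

[1] R0 /= 3  ⇒  (1, 2, 2, 6, 6)
     R1 -= 4·R0  ⇒  (0, 4, 5, 2, 0)
     R2 -= 5·R0  ⇒  (0, 6, 3, 2, 6)
     R3 -= 4·R0  ⇒  (0, 0, 0, 0, 0)
[2] R1 /= 4  ⇒  (0, 1, 3, 4, 0)
     R0 -= 2·R1  ⇒  (1, 0, 3, 5, 6)
     R2 -= 6·R1  ⇒  (0, 0, 6, 6, 6)
[3] R2 /= 6  ⇒  (0, 0, 1, 1, 1)
     R0 -= 3·R2  ⇒  (1, 0, 0, 2, 3)
     R1 -= 3·R2  ⇒  (0, 1, 0, 1, 4)
column 3 empty below row 3
column 4 empty below row 3

rank = 3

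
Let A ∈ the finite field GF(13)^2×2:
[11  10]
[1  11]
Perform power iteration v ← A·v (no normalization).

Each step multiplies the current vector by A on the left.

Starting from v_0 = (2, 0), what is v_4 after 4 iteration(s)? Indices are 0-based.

v_4 = (10, 10)

v_0 = (2, 0).
v_1 = A·v_0 = (9, 2).
v_2 = A·v_1 = (2, 5).
v_3 = A·v_2 = (7, 5).
v_4 = A·v_3 = (10, 10).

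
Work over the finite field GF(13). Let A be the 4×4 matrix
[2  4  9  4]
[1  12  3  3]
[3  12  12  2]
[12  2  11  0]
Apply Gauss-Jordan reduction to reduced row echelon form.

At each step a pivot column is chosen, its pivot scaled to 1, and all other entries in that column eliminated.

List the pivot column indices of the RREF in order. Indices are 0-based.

pivot columns: 0, 1, 2, 3

pivot(0,0)=2: scale R0 → (1, 2, 11, 2)
  clear (1,0): R1 −= (1)R0 → (0, 10, 5, 1)
  clear (2,0): R2 −= (3)R0 → (0, 6, 5, 9)
  clear (3,0): R3 −= (12)R0 → (0, 4, 9, 2)
pivot(1,1)=10: scale R1 → (0, 1, 7, 4)
  clear (0,1): R0 −= (2)R1 → (1, 0, 10, 7)
  clear (2,1): R2 −= (6)R1 → (0, 0, 2, 11)
  clear (3,1): R3 −= (4)R1 → (0, 0, 7, 12)
pivot(2,2)=2: scale R2 → (0, 0, 1, 12)
  clear (0,2): R0 −= (10)R2 → (1, 0, 0, 4)
  clear (1,2): R1 −= (7)R2 → (0, 1, 0, 11)
  clear (3,2): R3 −= (7)R2 → (0, 0, 0, 6)
pivot(3,3)=6: scale R3 → (0, 0, 0, 1)
  clear (0,3): R0 −= (4)R3 → (1, 0, 0, 0)
  clear (1,3): R1 −= (11)R3 → (0, 1, 0, 0)
  clear (2,3): R2 −= (12)R3 → (0, 0, 1, 0)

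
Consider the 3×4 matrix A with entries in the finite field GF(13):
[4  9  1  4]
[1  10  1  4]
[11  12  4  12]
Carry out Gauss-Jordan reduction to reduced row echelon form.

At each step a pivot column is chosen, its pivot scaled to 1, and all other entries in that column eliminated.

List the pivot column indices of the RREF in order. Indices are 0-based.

pivot(0,0)=4: scale R0 → (1, 12, 10, 1)
  clear (1,0): R1 −= (1)R0 → (0, 11, 4, 3)
  clear (2,0): R2 −= (11)R0 → (0, 10, 11, 1)
pivot(1,1)=11: scale R1 → (0, 1, 11, 5)
  clear (0,1): R0 −= (12)R1 → (1, 0, 8, 6)
  clear (2,1): R2 −= (10)R1 → (0, 0, 5, 3)
pivot(2,2)=5: scale R2 → (0, 0, 1, 11)
  clear (0,2): R0 −= (8)R2 → (1, 0, 0, 9)
  clear (1,2): R1 −= (11)R2 → (0, 1, 0, 1)

pivot columns: 0, 1, 2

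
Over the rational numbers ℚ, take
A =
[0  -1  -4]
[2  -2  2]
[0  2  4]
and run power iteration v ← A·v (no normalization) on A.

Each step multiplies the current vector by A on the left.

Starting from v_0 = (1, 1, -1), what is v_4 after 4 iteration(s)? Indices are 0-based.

v_4 = (160, 44, -176)

v_0 = (1, 1, -1).
v_1 = A·v_0 = (3, -2, -2).
v_2 = A·v_1 = (10, 6, -12).
v_3 = A·v_2 = (42, -16, -36).
v_4 = A·v_3 = (160, 44, -176).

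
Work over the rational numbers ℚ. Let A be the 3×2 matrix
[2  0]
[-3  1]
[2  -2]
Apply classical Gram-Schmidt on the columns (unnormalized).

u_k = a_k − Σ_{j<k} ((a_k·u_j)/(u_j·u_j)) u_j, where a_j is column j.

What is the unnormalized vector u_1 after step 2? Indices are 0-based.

Step 1: u_0 = a_0 = (2, -3, 2).
Step 2: u_1 = a_1 − (-7/17)·u_0 = (14/17, -4/17, -20/17).

u_1 = (14/17, -4/17, -20/17)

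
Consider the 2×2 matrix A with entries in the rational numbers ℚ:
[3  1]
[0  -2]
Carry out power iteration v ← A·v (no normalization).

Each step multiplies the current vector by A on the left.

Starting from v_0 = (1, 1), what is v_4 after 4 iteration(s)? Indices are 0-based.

v_4 = (94, 16)

v_0 = (1, 1).
v_1 = A·v_0 = (4, -2).
v_2 = A·v_1 = (10, 4).
v_3 = A·v_2 = (34, -8).
v_4 = A·v_3 = (94, 16).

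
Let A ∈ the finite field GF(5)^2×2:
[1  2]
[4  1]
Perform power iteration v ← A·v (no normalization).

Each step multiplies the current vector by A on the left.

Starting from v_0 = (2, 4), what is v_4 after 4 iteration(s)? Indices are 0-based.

v_4 = (4, 0)

v_0 = (2, 4).
v_1 = A·v_0 = (0, 2).
v_2 = A·v_1 = (4, 2).
v_3 = A·v_2 = (3, 3).
v_4 = A·v_3 = (4, 0).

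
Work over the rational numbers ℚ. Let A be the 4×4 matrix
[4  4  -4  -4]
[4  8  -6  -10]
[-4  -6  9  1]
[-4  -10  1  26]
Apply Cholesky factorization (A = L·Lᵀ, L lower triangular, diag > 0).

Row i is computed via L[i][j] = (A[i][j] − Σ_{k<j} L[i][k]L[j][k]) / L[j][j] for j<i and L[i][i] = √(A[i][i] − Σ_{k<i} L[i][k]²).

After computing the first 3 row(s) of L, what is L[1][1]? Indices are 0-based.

L[1][1] = 2

Step 1: L[0][0] = √(4) = 2.
  L[1][0] = (4) / L[0][0] = 2.
Step 2: L[1][1] = √(4) = 2.
  L[2][0] = (-4) / L[0][0] = -2.
  L[2][1] = (-2) / L[1][1] = -1.
Step 3: L[2][2] = √(4) = 2.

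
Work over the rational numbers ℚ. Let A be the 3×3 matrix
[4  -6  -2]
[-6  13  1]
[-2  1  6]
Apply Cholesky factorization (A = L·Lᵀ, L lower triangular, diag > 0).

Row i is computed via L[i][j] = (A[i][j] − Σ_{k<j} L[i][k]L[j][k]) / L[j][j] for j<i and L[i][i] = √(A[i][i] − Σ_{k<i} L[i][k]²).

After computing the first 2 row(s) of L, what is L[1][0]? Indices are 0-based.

L[1][0] = -3

Step 1: L[0][0] = √(4) = 2.
  L[1][0] = (-6) / L[0][0] = -3.
Step 2: L[1][1] = √(4) = 2.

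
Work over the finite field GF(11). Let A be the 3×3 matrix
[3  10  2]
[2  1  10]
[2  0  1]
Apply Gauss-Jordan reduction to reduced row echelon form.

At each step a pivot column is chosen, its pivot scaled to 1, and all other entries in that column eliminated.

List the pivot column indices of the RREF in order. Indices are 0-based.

pivot(0,0)=3: scale R0 → (1, 7, 8)
  clear (1,0): R1 −= (2)R0 → (0, 9, 5)
  clear (2,0): R2 −= (2)R0 → (0, 8, 7)
pivot(1,1)=9: scale R1 → (0, 1, 3)
  clear (0,1): R0 −= (7)R1 → (1, 0, 9)
  clear (2,1): R2 −= (8)R1 → (0, 0, 5)
pivot(2,2)=5: scale R2 → (0, 0, 1)
  clear (0,2): R0 −= (9)R2 → (1, 0, 0)
  clear (1,2): R1 −= (3)R2 → (0, 1, 0)

pivot columns: 0, 1, 2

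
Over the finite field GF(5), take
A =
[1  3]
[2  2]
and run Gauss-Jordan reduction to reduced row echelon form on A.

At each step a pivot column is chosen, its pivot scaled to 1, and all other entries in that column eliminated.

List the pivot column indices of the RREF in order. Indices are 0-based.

[1] R0 /= 1  ⇒  (1, 3)
     R1 -= 2·R0  ⇒  (0, 1)
[2] R1 /= 1  ⇒  (0, 1)
     R0 -= 3·R1  ⇒  (1, 0)

pivot columns: 0, 1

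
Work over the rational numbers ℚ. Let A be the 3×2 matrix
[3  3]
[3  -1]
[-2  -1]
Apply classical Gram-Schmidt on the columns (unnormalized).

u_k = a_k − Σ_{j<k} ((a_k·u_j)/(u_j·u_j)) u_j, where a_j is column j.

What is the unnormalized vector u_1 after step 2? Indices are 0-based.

u_1 = (21/11, -23/11, -3/11)

Step 1: u_0 = a_0 = (3, 3, -2).
Step 2: u_1 = a_1 − (4/11)·u_0 = (21/11, -23/11, -3/11).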